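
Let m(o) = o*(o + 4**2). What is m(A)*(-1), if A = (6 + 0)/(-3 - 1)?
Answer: 87/4 ≈ 21.750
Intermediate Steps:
A = -3/2 (A = 6/(-4) = 6*(-1/4) = -3/2 ≈ -1.5000)
m(o) = o*(16 + o) (m(o) = o*(o + 16) = o*(16 + o))
m(A)*(-1) = -3*(16 - 3/2)/2*(-1) = -3/2*29/2*(-1) = -87/4*(-1) = 87/4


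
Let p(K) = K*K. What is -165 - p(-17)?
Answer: -454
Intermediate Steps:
p(K) = K²
-165 - p(-17) = -165 - 1*(-17)² = -165 - 1*289 = -165 - 289 = -454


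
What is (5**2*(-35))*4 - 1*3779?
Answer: -7279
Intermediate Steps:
(5**2*(-35))*4 - 1*3779 = (25*(-35))*4 - 3779 = -875*4 - 3779 = -3500 - 3779 = -7279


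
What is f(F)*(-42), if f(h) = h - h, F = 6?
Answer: 0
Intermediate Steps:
f(h) = 0
f(F)*(-42) = 0*(-42) = 0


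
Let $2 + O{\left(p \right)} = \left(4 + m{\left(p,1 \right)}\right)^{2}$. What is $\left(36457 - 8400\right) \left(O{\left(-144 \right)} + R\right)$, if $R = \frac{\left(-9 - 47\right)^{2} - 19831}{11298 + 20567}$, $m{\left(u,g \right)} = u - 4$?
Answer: $\frac{3707296067251}{6373} \approx 5.8172 \cdot 10^{8}$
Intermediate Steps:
$m{\left(u,g \right)} = -4 + u$
$O{\left(p \right)} = -2 + p^{2}$ ($O{\left(p \right)} = -2 + \left(4 + \left(-4 + p\right)\right)^{2} = -2 + p^{2}$)
$R = - \frac{3339}{6373}$ ($R = \frac{\left(-56\right)^{2} - 19831}{31865} = \left(3136 - 19831\right) \frac{1}{31865} = \left(-16695\right) \frac{1}{31865} = - \frac{3339}{6373} \approx -0.52393$)
$\left(36457 - 8400\right) \left(O{\left(-144 \right)} + R\right) = \left(36457 - 8400\right) \left(\left(-2 + \left(-144\right)^{2}\right) - \frac{3339}{6373}\right) = 28057 \left(\left(-2 + 20736\right) - \frac{3339}{6373}\right) = 28057 \left(20734 - \frac{3339}{6373}\right) = 28057 \cdot \frac{132134443}{6373} = \frac{3707296067251}{6373}$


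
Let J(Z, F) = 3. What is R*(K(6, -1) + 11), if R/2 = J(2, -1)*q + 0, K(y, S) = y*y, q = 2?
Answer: 564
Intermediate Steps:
K(y, S) = y²
R = 12 (R = 2*(3*2 + 0) = 2*(6 + 0) = 2*6 = 12)
R*(K(6, -1) + 11) = 12*(6² + 11) = 12*(36 + 11) = 12*47 = 564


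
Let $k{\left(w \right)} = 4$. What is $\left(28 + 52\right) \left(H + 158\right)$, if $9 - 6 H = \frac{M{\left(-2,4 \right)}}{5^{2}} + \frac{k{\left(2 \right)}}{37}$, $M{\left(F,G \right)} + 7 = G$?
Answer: $\frac{7081888}{555} \approx 12760.0$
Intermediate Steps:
$M{\left(F,G \right)} = -7 + G$
$H = \frac{4168}{2775}$ ($H = \frac{3}{2} - \frac{\frac{-7 + 4}{5^{2}} + \frac{4}{37}}{6} = \frac{3}{2} - \frac{- \frac{3}{25} + 4 \cdot \frac{1}{37}}{6} = \frac{3}{2} - \frac{\left(-3\right) \frac{1}{25} + \frac{4}{37}}{6} = \frac{3}{2} - \frac{- \frac{3}{25} + \frac{4}{37}}{6} = \frac{3}{2} - - \frac{11}{5550} = \frac{3}{2} + \frac{11}{5550} = \frac{4168}{2775} \approx 1.502$)
$\left(28 + 52\right) \left(H + 158\right) = \left(28 + 52\right) \left(\frac{4168}{2775} + 158\right) = 80 \cdot \frac{442618}{2775} = \frac{7081888}{555}$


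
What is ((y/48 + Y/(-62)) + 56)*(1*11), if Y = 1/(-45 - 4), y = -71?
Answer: 43727717/72912 ≈ 599.73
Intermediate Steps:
Y = -1/49 (Y = 1/(-49) = -1/49 ≈ -0.020408)
((y/48 + Y/(-62)) + 56)*(1*11) = ((-71/48 - 1/49/(-62)) + 56)*(1*11) = ((-71*1/48 - 1/49*(-1/62)) + 56)*11 = ((-71/48 + 1/3038) + 56)*11 = (-107825/72912 + 56)*11 = (3975247/72912)*11 = 43727717/72912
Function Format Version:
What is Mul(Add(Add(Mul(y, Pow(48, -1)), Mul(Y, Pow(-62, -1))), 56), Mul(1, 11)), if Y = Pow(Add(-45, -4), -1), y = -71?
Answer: Rational(43727717, 72912) ≈ 599.73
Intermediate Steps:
Y = Rational(-1, 49) (Y = Pow(-49, -1) = Rational(-1, 49) ≈ -0.020408)
Mul(Add(Add(Mul(y, Pow(48, -1)), Mul(Y, Pow(-62, -1))), 56), Mul(1, 11)) = Mul(Add(Add(Mul(-71, Pow(48, -1)), Mul(Rational(-1, 49), Pow(-62, -1))), 56), Mul(1, 11)) = Mul(Add(Add(Mul(-71, Rational(1, 48)), Mul(Rational(-1, 49), Rational(-1, 62))), 56), 11) = Mul(Add(Add(Rational(-71, 48), Rational(1, 3038)), 56), 11) = Mul(Add(Rational(-107825, 72912), 56), 11) = Mul(Rational(3975247, 72912), 11) = Rational(43727717, 72912)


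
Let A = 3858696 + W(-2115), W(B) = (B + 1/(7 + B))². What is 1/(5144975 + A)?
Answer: 4443664/59886806503785 ≈ 7.4201e-8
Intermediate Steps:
A = 37024266315385/4443664 (A = 3858696 + (1 + (-2115)² + 7*(-2115))²/(7 - 2115)² = 3858696 + (1 + 4473225 - 14805)²/(-2108)² = 3858696 + (1/4443664)*4458421² = 3858696 + (1/4443664)*19877517813241 = 3858696 + 19877517813241/4443664 = 37024266315385/4443664 ≈ 8.3319e+6)
1/(5144975 + A) = 1/(5144975 + 37024266315385/4443664) = 1/(59886806503785/4443664) = 4443664/59886806503785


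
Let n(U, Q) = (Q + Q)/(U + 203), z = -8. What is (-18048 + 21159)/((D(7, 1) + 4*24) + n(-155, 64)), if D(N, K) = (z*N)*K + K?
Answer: 9333/131 ≈ 71.244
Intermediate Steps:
n(U, Q) = 2*Q/(203 + U) (n(U, Q) = (2*Q)/(203 + U) = 2*Q/(203 + U))
D(N, K) = K - 8*K*N (D(N, K) = (-8*N)*K + K = -8*K*N + K = K - 8*K*N)
(-18048 + 21159)/((D(7, 1) + 4*24) + n(-155, 64)) = (-18048 + 21159)/((1*(1 - 8*7) + 4*24) + 2*64/(203 - 155)) = 3111/((1*(1 - 56) + 96) + 2*64/48) = 3111/((1*(-55) + 96) + 2*64*(1/48)) = 3111/((-55 + 96) + 8/3) = 3111/(41 + 8/3) = 3111/(131/3) = 3111*(3/131) = 9333/131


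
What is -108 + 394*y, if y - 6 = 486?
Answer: 193740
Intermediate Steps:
y = 492 (y = 6 + 486 = 492)
-108 + 394*y = -108 + 394*492 = -108 + 193848 = 193740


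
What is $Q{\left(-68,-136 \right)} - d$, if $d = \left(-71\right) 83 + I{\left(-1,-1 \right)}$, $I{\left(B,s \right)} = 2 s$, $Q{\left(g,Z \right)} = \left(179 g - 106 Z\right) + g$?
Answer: $8071$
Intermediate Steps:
$Q{\left(g,Z \right)} = - 106 Z + 180 g$ ($Q{\left(g,Z \right)} = \left(- 106 Z + 179 g\right) + g = - 106 Z + 180 g$)
$d = -5895$ ($d = \left(-71\right) 83 + 2 \left(-1\right) = -5893 - 2 = -5895$)
$Q{\left(-68,-136 \right)} - d = \left(\left(-106\right) \left(-136\right) + 180 \left(-68\right)\right) - -5895 = \left(14416 - 12240\right) + 5895 = 2176 + 5895 = 8071$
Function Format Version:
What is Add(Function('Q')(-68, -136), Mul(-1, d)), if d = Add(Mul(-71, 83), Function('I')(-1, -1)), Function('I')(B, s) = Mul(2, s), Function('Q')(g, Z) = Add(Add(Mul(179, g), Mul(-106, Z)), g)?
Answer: 8071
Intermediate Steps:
Function('Q')(g, Z) = Add(Mul(-106, Z), Mul(180, g)) (Function('Q')(g, Z) = Add(Add(Mul(-106, Z), Mul(179, g)), g) = Add(Mul(-106, Z), Mul(180, g)))
d = -5895 (d = Add(Mul(-71, 83), Mul(2, -1)) = Add(-5893, -2) = -5895)
Add(Function('Q')(-68, -136), Mul(-1, d)) = Add(Add(Mul(-106, -136), Mul(180, -68)), Mul(-1, -5895)) = Add(Add(14416, -12240), 5895) = Add(2176, 5895) = 8071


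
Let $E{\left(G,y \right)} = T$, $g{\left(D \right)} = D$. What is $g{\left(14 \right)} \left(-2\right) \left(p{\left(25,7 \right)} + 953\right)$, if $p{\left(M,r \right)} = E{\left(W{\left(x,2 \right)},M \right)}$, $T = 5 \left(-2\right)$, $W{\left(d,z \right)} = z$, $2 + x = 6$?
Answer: $-26404$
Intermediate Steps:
$x = 4$ ($x = -2 + 6 = 4$)
$T = -10$
$E{\left(G,y \right)} = -10$
$p{\left(M,r \right)} = -10$
$g{\left(14 \right)} \left(-2\right) \left(p{\left(25,7 \right)} + 953\right) = 14 \left(-2\right) \left(-10 + 953\right) = \left(-28\right) 943 = -26404$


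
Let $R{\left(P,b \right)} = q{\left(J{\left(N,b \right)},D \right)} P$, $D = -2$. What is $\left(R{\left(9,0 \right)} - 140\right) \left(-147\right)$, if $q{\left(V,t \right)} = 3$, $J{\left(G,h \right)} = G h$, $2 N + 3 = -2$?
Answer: $16611$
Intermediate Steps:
$N = - \frac{5}{2}$ ($N = - \frac{3}{2} + \frac{1}{2} \left(-2\right) = - \frac{3}{2} - 1 = - \frac{5}{2} \approx -2.5$)
$R{\left(P,b \right)} = 3 P$
$\left(R{\left(9,0 \right)} - 140\right) \left(-147\right) = \left(3 \cdot 9 - 140\right) \left(-147\right) = \left(27 - 140\right) \left(-147\right) = \left(-113\right) \left(-147\right) = 16611$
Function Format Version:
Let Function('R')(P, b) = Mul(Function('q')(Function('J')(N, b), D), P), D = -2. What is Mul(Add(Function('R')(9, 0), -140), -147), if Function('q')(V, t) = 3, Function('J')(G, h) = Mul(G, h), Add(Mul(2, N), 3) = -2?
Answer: 16611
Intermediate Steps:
N = Rational(-5, 2) (N = Add(Rational(-3, 2), Mul(Rational(1, 2), -2)) = Add(Rational(-3, 2), -1) = Rational(-5, 2) ≈ -2.5000)
Function('R')(P, b) = Mul(3, P)
Mul(Add(Function('R')(9, 0), -140), -147) = Mul(Add(Mul(3, 9), -140), -147) = Mul(Add(27, -140), -147) = Mul(-113, -147) = 16611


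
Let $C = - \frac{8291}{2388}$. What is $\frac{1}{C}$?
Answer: $- \frac{2388}{8291} \approx -0.28802$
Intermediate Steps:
$C = - \frac{8291}{2388} \approx -3.4719$
$\frac{1}{C} = \frac{1}{- \frac{8291}{2388}} = - \frac{2388}{8291}$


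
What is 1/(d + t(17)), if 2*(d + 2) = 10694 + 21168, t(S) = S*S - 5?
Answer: 1/16213 ≈ 6.1679e-5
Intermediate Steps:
t(S) = -5 + S² (t(S) = S² - 5 = -5 + S²)
d = 15929 (d = -2 + (10694 + 21168)/2 = -2 + (½)*31862 = -2 + 15931 = 15929)
1/(d + t(17)) = 1/(15929 + (-5 + 17²)) = 1/(15929 + (-5 + 289)) = 1/(15929 + 284) = 1/16213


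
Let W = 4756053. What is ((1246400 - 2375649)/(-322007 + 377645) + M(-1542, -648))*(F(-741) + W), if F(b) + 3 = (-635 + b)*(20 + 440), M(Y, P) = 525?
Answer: 5262693522095/2529 ≈ 2.0809e+9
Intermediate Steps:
F(b) = -292103 + 460*b (F(b) = -3 + (-635 + b)*(20 + 440) = -3 + (-635 + b)*460 = -3 + (-292100 + 460*b) = -292103 + 460*b)
((1246400 - 2375649)/(-322007 + 377645) + M(-1542, -648))*(F(-741) + W) = ((1246400 - 2375649)/(-322007 + 377645) + 525)*((-292103 + 460*(-741)) + 4756053) = (-1129249/55638 + 525)*((-292103 - 340860) + 4756053) = (-1129249*1/55638 + 525)*(-632963 + 4756053) = (-102659/5058 + 525)*4123090 = (2552791/5058)*4123090 = 5262693522095/2529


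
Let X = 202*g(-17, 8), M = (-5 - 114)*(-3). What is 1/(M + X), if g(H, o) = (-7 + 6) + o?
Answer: 1/1771 ≈ 0.00056465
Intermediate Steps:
g(H, o) = -1 + o
M = 357 (M = -119*(-3) = 357)
X = 1414 (X = 202*(-1 + 8) = 202*7 = 1414)
1/(M + X) = 1/(357 + 1414) = 1/1771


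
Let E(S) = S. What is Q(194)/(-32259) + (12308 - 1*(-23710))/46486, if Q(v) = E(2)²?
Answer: 580859359/749795937 ≈ 0.77469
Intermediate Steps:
Q(v) = 4 (Q(v) = 2² = 4)
Q(194)/(-32259) + (12308 - 1*(-23710))/46486 = 4/(-32259) + (12308 - 1*(-23710))/46486 = 4*(-1/32259) + (12308 + 23710)*(1/46486) = -4/32259 + 36018*(1/46486) = -4/32259 + 18009/23243 = 580859359/749795937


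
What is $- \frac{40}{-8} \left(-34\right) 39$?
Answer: $-6630$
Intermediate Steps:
$- \frac{40}{-8} \left(-34\right) 39 = \left(-40\right) \left(- \frac{1}{8}\right) \left(-34\right) 39 = 5 \left(-34\right) 39 = \left(-170\right) 39 = -6630$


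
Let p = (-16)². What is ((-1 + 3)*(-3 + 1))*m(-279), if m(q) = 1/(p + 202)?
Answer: -2/229 ≈ -0.0087336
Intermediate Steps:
p = 256
m(q) = 1/458 (m(q) = 1/(256 + 202) = 1/458)
((-1 + 3)*(-3 + 1))*m(-279) = ((-1 + 3)*(-3 + 1))*(1/458) = (2*(-2))*(1/458) = -4*1/458 = -2/229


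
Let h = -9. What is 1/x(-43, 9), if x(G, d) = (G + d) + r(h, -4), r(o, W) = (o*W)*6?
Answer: 1/182 ≈ 0.0054945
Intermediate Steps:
r(o, W) = 6*W*o (r(o, W) = (W*o)*6 = 6*W*o)
x(G, d) = 216 + G + d (x(G, d) = (G + d) + 6*(-4)*(-9) = (G + d) + 216 = 216 + G + d)
1/x(-43, 9) = 1/(216 - 43 + 9) = 1/182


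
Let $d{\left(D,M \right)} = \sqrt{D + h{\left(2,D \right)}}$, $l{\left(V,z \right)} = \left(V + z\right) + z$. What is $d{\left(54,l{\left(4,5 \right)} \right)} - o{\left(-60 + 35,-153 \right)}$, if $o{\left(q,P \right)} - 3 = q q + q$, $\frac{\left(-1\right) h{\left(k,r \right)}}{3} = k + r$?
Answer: $-603 + i \sqrt{114} \approx -603.0 + 10.677 i$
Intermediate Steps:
$h{\left(k,r \right)} = - 3 k - 3 r$ ($h{\left(k,r \right)} = - 3 \left(k + r\right) = - 3 k - 3 r$)
$o{\left(q,P \right)} = 3 + q + q^{2}$ ($o{\left(q,P \right)} = 3 + \left(q q + q\right) = 3 + \left(q^{2} + q\right) = 3 + \left(q + q^{2}\right) = 3 + q + q^{2}$)
$l{\left(V,z \right)} = V + 2 z$
$d{\left(D,M \right)} = \sqrt{-6 - 2 D}$ ($d{\left(D,M \right)} = \sqrt{D - \left(6 + 3 D\right)} = \sqrt{-6 - 2 D}$)
$d{\left(54,l{\left(4,5 \right)} \right)} - o{\left(-60 + 35,-153 \right)} = \sqrt{-6 - 108} - \left(3 + \left(-60 + 35\right) + \left(-60 + 35\right)^{2}\right) = \sqrt{-6 - 108} - \left(3 - 25 + \left(-25\right)^{2}\right) = \sqrt{-114} - \left(3 - 25 + 625\right) = i \sqrt{114} - 603 = -603 + i \sqrt{114}$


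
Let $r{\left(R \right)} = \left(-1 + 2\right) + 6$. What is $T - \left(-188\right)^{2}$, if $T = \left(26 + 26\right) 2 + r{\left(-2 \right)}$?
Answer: $-35233$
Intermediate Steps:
$r{\left(R \right)} = 7$ ($r{\left(R \right)} = 1 + 6 = 7$)
$T = 111$ ($T = \left(26 + 26\right) 2 + 7 = 52 \cdot 2 + 7 = 104 + 7 = 111$)
$T - \left(-188\right)^{2} = 111 - \left(-188\right)^{2} = 111 - 35344 = -35233$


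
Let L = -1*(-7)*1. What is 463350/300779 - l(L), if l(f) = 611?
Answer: -183312619/300779 ≈ -609.46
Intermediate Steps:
L = 7 (L = 7*1 = 7)
463350/300779 - l(L) = 463350/300779 - 1*611 = 463350*(1/300779) - 611 = 463350/300779 - 611 = -183312619/300779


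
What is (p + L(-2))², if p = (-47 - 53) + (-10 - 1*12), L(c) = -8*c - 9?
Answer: 13225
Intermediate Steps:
L(c) = -9 - 8*c
p = -122 (p = -100 + (-10 - 12) = -100 - 22 = -122)
(p + L(-2))² = (-122 + (-9 - 8*(-2)))² = (-122 + (-9 + 16))² = (-122 + 7)² = (-115)² = 13225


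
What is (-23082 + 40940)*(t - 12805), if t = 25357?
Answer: 224153616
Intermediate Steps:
(-23082 + 40940)*(t - 12805) = (-23082 + 40940)*(25357 - 12805) = 17858*12552 = 224153616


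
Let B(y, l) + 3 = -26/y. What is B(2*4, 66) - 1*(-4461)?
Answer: 17819/4 ≈ 4454.8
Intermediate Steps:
B(y, l) = -3 - 26/y
B(2*4, 66) - 1*(-4461) = (-3 - 26/(2*4)) - 1*(-4461) = (-3 - 26/8) + 4461 = (-3 - 26*⅛) + 4461 = (-3 - 13/4) + 4461 = -25/4 + 4461 = 17819/4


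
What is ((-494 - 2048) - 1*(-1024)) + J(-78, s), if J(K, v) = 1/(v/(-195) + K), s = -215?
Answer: -4552521/2999 ≈ -1518.0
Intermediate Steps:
J(K, v) = 1/(K - v/195) (J(K, v) = 1/(v*(-1/195) + K) = 1/(-v/195 + K) = 1/(K - v/195))
((-494 - 2048) - 1*(-1024)) + J(-78, s) = ((-494 - 2048) - 1*(-1024)) + 195/(-1*(-215) + 195*(-78)) = (-2542 + 1024) + 195/(215 - 15210) = -1518 + 195/(-14995) = -1518 + 195*(-1/14995) = -1518 - 39/2999 = -4552521/2999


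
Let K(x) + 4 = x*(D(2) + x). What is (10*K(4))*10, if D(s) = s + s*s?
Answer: 3600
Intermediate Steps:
D(s) = s + s**2
K(x) = -4 + x*(6 + x) (K(x) = -4 + x*(2*(1 + 2) + x) = -4 + x*(2*3 + x) = -4 + x*(6 + x))
(10*K(4))*10 = (10*(-4 + 4**2 + 6*4))*10 = (10*(-4 + 16 + 24))*10 = (10*36)*10 = 360*10 = 3600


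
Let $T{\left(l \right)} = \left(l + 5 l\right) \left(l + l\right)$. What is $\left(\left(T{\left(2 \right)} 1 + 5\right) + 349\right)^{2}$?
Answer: $161604$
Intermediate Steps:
$T{\left(l \right)} = 12 l^{2}$ ($T{\left(l \right)} = 6 l 2 l = 12 l^{2}$)
$\left(\left(T{\left(2 \right)} 1 + 5\right) + 349\right)^{2} = \left(\left(12 \cdot 2^{2} \cdot 1 + 5\right) + 349\right)^{2} = \left(\left(12 \cdot 4 \cdot 1 + 5\right) + 349\right)^{2} = \left(\left(48 \cdot 1 + 5\right) + 349\right)^{2} = \left(\left(48 + 5\right) + 349\right)^{2} = \left(53 + 349\right)^{2} = 402^{2} = 161604$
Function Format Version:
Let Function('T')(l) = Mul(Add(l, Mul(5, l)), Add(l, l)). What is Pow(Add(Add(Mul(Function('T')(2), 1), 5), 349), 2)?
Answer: 161604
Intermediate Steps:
Function('T')(l) = Mul(12, Pow(l, 2)) (Function('T')(l) = Mul(Mul(6, l), Mul(2, l)) = Mul(12, Pow(l, 2)))
Pow(Add(Add(Mul(Function('T')(2), 1), 5), 349), 2) = Pow(Add(Add(Mul(Mul(12, Pow(2, 2)), 1), 5), 349), 2) = Pow(Add(Add(Mul(Mul(12, 4), 1), 5), 349), 2) = Pow(Add(Add(Mul(48, 1), 5), 349), 2) = Pow(Add(Add(48, 5), 349), 2) = Pow(Add(53, 349), 2) = Pow(402, 2) = 161604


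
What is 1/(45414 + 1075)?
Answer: 1/46489 ≈ 2.1510e-5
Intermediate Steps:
1/(45414 + 1075) = 1/46489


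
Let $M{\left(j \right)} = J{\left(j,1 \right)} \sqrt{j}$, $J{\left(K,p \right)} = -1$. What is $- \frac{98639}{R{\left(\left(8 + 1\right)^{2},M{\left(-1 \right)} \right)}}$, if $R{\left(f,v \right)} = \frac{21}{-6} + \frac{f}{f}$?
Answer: $\frac{197278}{5} \approx 39456.0$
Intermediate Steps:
$M{\left(j \right)} = - \sqrt{j}$
$R{\left(f,v \right)} = - \frac{5}{2}$ ($R{\left(f,v \right)} = 21 \left(- \frac{1}{6}\right) + 1 = - \frac{7}{2} + 1 = - \frac{5}{2}$)
$- \frac{98639}{R{\left(\left(8 + 1\right)^{2},M{\left(-1 \right)} \right)}} = - \frac{98639}{- \frac{5}{2}} = \left(-98639\right) \left(- \frac{2}{5}\right) = \frac{197278}{5}$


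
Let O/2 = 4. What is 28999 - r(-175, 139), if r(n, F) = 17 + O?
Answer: 28974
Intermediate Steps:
O = 8 (O = 2*4 = 8)
r(n, F) = 25 (r(n, F) = 17 + 8 = 25)
28999 - r(-175, 139) = 28999 - 1*25 = 28999 - 25 = 28974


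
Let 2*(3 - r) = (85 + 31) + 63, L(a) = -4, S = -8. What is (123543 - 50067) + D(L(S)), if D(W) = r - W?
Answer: 146787/2 ≈ 73394.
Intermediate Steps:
r = -173/2 (r = 3 - ((85 + 31) + 63)/2 = 3 - (116 + 63)/2 = 3 - 1/2*179 = 3 - 179/2 = -173/2 ≈ -86.500)
D(W) = -173/2 - W
(123543 - 50067) + D(L(S)) = (123543 - 50067) + (-173/2 - 1*(-4)) = 73476 + (-173/2 + 4) = 73476 - 165/2 = 146787/2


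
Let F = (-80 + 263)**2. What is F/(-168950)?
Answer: -33489/168950 ≈ -0.19822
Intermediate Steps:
F = 33489 (F = 183**2 = 33489)
F/(-168950) = 33489/(-168950) = 33489*(-1/168950) = -33489/168950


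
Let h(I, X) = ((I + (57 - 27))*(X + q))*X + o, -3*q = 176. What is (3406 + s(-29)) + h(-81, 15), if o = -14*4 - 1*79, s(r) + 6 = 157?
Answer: 36827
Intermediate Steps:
s(r) = 151 (s(r) = -6 + 157 = 151)
q = -176/3 (q = -⅓*176 = -176/3 ≈ -58.667)
o = -135 (o = -56 - 79 = -135)
h(I, X) = -135 + X*(30 + I)*(-176/3 + X) (h(I, X) = ((I + (57 - 27))*(X - 176/3))*X - 135 = ((I + 30)*(-176/3 + X))*X - 135 = ((30 + I)*(-176/3 + X))*X - 135 = X*(30 + I)*(-176/3 + X) - 135 = -135 + X*(30 + I)*(-176/3 + X))
(3406 + s(-29)) + h(-81, 15) = (3406 + 151) + (-135 - 1760*15 + 30*15² - 81*15² - 176/3*(-81)*15) = 3557 + (-135 - 26400 + 30*225 - 81*225 + 71280) = 3557 + (-135 - 26400 + 6750 - 18225 + 71280) = 3557 + 33270 = 36827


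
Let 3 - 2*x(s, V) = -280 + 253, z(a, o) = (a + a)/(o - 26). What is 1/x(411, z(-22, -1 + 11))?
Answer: 1/15 ≈ 0.066667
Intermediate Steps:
z(a, o) = 2*a/(-26 + o) (z(a, o) = (2*a)/(-26 + o) = 2*a/(-26 + o))
x(s, V) = 15 (x(s, V) = 3/2 - (-280 + 253)/2 = 3/2 - ½*(-27) = 3/2 + 27/2 = 15)
1/x(411, z(-22, -1 + 11)) = 1/15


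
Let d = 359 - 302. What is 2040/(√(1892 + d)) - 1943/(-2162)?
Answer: 1943/2162 + 2040*√1949/1949 ≈ 47.107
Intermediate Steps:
d = 57
2040/(√(1892 + d)) - 1943/(-2162) = 2040/(√(1892 + 57)) - 1943/(-2162) = 2040/(√1949) - 1943*(-1/2162) = 2040*(√1949/1949) + 1943/2162 = 2040*√1949/1949 + 1943/2162 = 1943/2162 + 2040*√1949/1949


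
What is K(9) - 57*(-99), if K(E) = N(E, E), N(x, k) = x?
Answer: 5652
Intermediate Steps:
K(E) = E
K(9) - 57*(-99) = 9 - 57*(-99) = 9 + 5643 = 5652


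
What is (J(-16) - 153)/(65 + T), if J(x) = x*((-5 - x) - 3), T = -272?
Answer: 281/207 ≈ 1.3575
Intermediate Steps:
J(x) = x*(-8 - x)
(J(-16) - 153)/(65 + T) = (-1*(-16)*(8 - 16) - 153)/(65 - 272) = (-1*(-16)*(-8) - 153)/(-207) = (-128 - 153)*(-1/207) = -281*(-1/207) = 281/207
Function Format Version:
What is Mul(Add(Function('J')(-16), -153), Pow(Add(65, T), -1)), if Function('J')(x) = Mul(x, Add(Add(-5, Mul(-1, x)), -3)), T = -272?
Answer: Rational(281, 207) ≈ 1.3575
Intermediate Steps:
Function('J')(x) = Mul(x, Add(-8, Mul(-1, x)))
Mul(Add(Function('J')(-16), -153), Pow(Add(65, T), -1)) = Mul(Add(Mul(-1, -16, Add(8, -16)), -153), Pow(Add(65, -272), -1)) = Mul(Add(Mul(-1, -16, -8), -153), Pow(-207, -1)) = Mul(Add(-128, -153), Rational(-1, 207)) = Mul(-281, Rational(-1, 207)) = Rational(281, 207)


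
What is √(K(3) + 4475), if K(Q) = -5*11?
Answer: 2*√1105 ≈ 66.483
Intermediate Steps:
K(Q) = -55
√(K(3) + 4475) = √(-55 + 4475) = √4420 = 2*√1105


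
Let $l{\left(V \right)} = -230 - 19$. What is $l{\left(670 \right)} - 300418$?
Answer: $-300667$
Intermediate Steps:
$l{\left(V \right)} = -249$
$l{\left(670 \right)} - 300418 = -249 - 300418 = -300667$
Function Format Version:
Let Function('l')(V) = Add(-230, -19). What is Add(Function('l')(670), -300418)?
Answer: -300667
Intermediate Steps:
Function('l')(V) = -249
Add(Function('l')(670), -300418) = Add(-249, -300418) = -300667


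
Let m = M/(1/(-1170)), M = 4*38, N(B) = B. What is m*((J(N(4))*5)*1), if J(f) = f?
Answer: -3556800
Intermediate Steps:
M = 152
m = -177840 (m = 152/(1/(-1170)) = 152/(-1/1170) = 152*(-1170) = -177840)
m*((J(N(4))*5)*1) = -177840*4*5 = -3556800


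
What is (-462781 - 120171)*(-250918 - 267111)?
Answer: 301986041608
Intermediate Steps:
(-462781 - 120171)*(-250918 - 267111) = -582952*(-518029) = 301986041608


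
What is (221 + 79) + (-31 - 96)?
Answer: 173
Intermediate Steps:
(221 + 79) + (-31 - 96) = 300 - 127 = 173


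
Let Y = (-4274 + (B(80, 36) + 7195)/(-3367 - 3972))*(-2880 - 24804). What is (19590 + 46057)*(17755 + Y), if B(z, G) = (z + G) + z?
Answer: 57027272421948211/7339 ≈ 7.7704e+12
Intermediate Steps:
B(z, G) = G + 2*z (B(z, G) = (G + z) + z = G + 2*z)
Y = 868565484468/7339 (Y = (-4274 + ((36 + 2*80) + 7195)/(-3367 - 3972))*(-2880 - 24804) = (-4274 + ((36 + 160) + 7195)/(-7339))*(-27684) = (-4274 + (196 + 7195)*(-1/7339))*(-27684) = (-4274 + 7391*(-1/7339))*(-27684) = (-4274 - 7391/7339)*(-27684) = -31374277/7339*(-27684) = 868565484468/7339 ≈ 1.1835e+8)
(19590 + 46057)*(17755 + Y) = (19590 + 46057)*(17755 + 868565484468/7339) = 65647*(868695788413/7339) = 57027272421948211/7339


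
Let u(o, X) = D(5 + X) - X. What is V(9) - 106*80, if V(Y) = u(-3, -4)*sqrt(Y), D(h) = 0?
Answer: -8468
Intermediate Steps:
u(o, X) = -X (u(o, X) = 0 - X = -X)
V(Y) = 4*sqrt(Y) (V(Y) = (-1*(-4))*sqrt(Y) = 4*sqrt(Y))
V(9) - 106*80 = 4*sqrt(9) - 106*80 = 4*3 - 8480 = 12 - 8480 = -8468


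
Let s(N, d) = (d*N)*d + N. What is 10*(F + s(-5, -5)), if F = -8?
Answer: -1380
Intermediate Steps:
s(N, d) = N + N*d² (s(N, d) = (N*d)*d + N = N*d² + N = N + N*d²)
10*(F + s(-5, -5)) = 10*(-8 - 5*(1 + (-5)²)) = 10*(-8 - 5*(1 + 25)) = 10*(-8 - 5*26) = 10*(-8 - 130) = 10*(-138) = -1380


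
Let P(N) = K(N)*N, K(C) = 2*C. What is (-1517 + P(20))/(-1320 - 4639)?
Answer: 717/5959 ≈ 0.12032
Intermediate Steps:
P(N) = 2*N² (P(N) = (2*N)*N = 2*N²)
(-1517 + P(20))/(-1320 - 4639) = (-1517 + 2*20²)/(-1320 - 4639) = (-1517 + 2*400)/(-5959) = (-1517 + 800)*(-1/5959) = -717*(-1/5959) = 717/5959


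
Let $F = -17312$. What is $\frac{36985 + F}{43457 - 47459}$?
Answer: $- \frac{19673}{4002} \approx -4.9158$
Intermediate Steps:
$\frac{36985 + F}{43457 - 47459} = \frac{36985 - 17312}{43457 - 47459} = \frac{19673}{-4002} = 19673 \left(- \frac{1}{4002}\right) = - \frac{19673}{4002}$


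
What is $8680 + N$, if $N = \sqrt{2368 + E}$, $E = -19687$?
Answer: $8680 + i \sqrt{17319} \approx 8680.0 + 131.6 i$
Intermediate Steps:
$N = i \sqrt{17319}$ ($N = \sqrt{2368 - 19687} = \sqrt{-17319} = i \sqrt{17319} \approx 131.6 i$)
$8680 + N = 8680 + i \sqrt{17319}$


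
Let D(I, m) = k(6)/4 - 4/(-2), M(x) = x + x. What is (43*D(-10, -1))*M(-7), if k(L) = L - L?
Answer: -1204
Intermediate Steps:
k(L) = 0
M(x) = 2*x
D(I, m) = 2 (D(I, m) = 0/4 - 4/(-2) = 0*(1/4) - 4*(-1/2) = 0 + 2 = 2)
(43*D(-10, -1))*M(-7) = (43*2)*(2*(-7)) = 86*(-14) = -1204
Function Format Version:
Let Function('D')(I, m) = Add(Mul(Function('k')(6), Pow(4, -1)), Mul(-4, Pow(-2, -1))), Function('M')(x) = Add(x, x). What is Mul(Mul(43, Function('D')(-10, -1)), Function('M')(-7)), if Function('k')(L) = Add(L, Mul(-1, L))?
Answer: -1204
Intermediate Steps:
Function('k')(L) = 0
Function('M')(x) = Mul(2, x)
Function('D')(I, m) = 2 (Function('D')(I, m) = Add(Mul(0, Pow(4, -1)), Mul(-4, Pow(-2, -1))) = Add(Mul(0, Rational(1, 4)), Mul(-4, Rational(-1, 2))) = Add(0, 2) = 2)
Mul(Mul(43, Function('D')(-10, -1)), Function('M')(-7)) = Mul(Mul(43, 2), Mul(2, -7)) = Mul(86, -14) = -1204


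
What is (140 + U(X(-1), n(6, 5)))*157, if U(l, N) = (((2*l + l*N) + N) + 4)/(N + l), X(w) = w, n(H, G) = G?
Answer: 44117/2 ≈ 22059.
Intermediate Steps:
U(l, N) = (4 + N + 2*l + N*l)/(N + l) (U(l, N) = (((2*l + N*l) + N) + 4)/(N + l) = ((N + 2*l + N*l) + 4)/(N + l) = (4 + N + 2*l + N*l)/(N + l))
(140 + U(X(-1), n(6, 5)))*157 = (140 + (4 + 5 + 2*(-1) + 5*(-1))/(5 - 1))*157 = (140 + (4 + 5 - 2 - 5)/4)*157 = (140 + (¼)*2)*157 = (140 + ½)*157 = (281/2)*157 = 44117/2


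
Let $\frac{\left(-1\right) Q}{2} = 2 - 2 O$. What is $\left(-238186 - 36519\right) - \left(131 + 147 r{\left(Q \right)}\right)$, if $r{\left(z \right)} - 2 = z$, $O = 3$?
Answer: $-276306$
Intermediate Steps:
$Q = 8$ ($Q = - 2 \left(2 - 6\right) = \left(-2\right) \left(-4\right) = 8$)
$r{\left(z \right)} = 2 + z$
$\left(-238186 - 36519\right) - \left(131 + 147 r{\left(Q \right)}\right) = \left(-238186 - 36519\right) - \left(131 + 147 \left(2 + 8\right)\right) = -274705 - 1601 = -276306$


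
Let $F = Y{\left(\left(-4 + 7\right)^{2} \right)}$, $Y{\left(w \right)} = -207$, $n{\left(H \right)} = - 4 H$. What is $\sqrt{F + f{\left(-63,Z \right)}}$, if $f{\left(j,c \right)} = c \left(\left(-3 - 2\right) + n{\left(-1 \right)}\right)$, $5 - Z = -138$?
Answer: $5 i \sqrt{14} \approx 18.708 i$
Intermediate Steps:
$Z = 143$ ($Z = 5 - -138 = 5 + 138 = 143$)
$f{\left(j,c \right)} = - c$ ($f{\left(j,c \right)} = c \left(\left(-3 - 2\right) - -4\right) = c \left(-5 + 4\right) = c \left(-1\right) = - c$)
$F = -207$
$\sqrt{F + f{\left(-63,Z \right)}} = \sqrt{-207 - 143} = \sqrt{-350} = 5 i \sqrt{14}$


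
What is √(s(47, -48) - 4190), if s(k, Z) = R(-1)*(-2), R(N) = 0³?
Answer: I*√4190 ≈ 64.73*I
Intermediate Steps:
R(N) = 0
s(k, Z) = 0 (s(k, Z) = 0*(-2) = 0)
√(s(47, -48) - 4190) = √(0 - 4190) = √(-4190) = I*√4190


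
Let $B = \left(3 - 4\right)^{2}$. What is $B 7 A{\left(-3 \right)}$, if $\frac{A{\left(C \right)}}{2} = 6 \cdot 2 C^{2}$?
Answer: $1512$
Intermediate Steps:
$B = 1$ ($B = \left(-1\right)^{2} = 1$)
$A{\left(C \right)} = 24 C^{2}$ ($A{\left(C \right)} = 2 \cdot 6 \cdot 2 C^{2} = 2 \cdot 12 C^{2} = 24 C^{2}$)
$B 7 A{\left(-3 \right)} = 1 \cdot 7 \cdot 24 \left(-3\right)^{2} = 7 \cdot 24 \cdot 9 = 7 \cdot 216 = 1512$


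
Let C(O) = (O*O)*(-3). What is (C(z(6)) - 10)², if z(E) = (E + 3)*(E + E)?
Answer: 1225140004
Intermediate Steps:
z(E) = 2*E*(3 + E) (z(E) = (3 + E)*(2*E) = 2*E*(3 + E))
C(O) = -3*O² (C(O) = O²*(-3) = -3*O²)
(C(z(6)) - 10)² = (-3*144*(3 + 6)² - 10)² = (-3*(2*6*9)² - 10)² = (-3*108² - 10)² = (-3*11664 - 10)² = (-34992 - 10)² = (-35002)² = 1225140004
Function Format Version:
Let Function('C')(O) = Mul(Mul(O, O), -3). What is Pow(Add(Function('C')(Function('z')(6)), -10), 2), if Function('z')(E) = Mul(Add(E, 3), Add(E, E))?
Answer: 1225140004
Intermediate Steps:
Function('z')(E) = Mul(2, E, Add(3, E)) (Function('z')(E) = Mul(Add(3, E), Mul(2, E)) = Mul(2, E, Add(3, E)))
Function('C')(O) = Mul(-3, Pow(O, 2)) (Function('C')(O) = Mul(Pow(O, 2), -3) = Mul(-3, Pow(O, 2)))
Pow(Add(Function('C')(Function('z')(6)), -10), 2) = Pow(Add(Mul(-3, Pow(Mul(2, 6, Add(3, 6)), 2)), -10), 2) = Pow(Add(Mul(-3, Pow(Mul(2, 6, 9), 2)), -10), 2) = Pow(Add(Mul(-3, Pow(108, 2)), -10), 2) = Pow(Add(Mul(-3, 11664), -10), 2) = Pow(Add(-34992, -10), 2) = Pow(-35002, 2) = 1225140004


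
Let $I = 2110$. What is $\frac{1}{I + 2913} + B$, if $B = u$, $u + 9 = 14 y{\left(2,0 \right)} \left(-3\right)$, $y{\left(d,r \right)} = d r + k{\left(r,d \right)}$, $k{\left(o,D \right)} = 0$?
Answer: $- \frac{45206}{5023} \approx -8.9998$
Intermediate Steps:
$y{\left(d,r \right)} = d r$ ($y{\left(d,r \right)} = d r + 0 = d r$)
$u = -9$ ($u = -9 + 14 \cdot 2 \cdot 0 \left(-3\right) = -9 + 14 \cdot 0 \left(-3\right) = -9 + 0 \left(-3\right) = -9 + 0 = -9$)
$B = -9$
$\frac{1}{I + 2913} + B = \frac{1}{2110 + 2913} - 9 = \frac{1}{5023} - 9 = - \frac{45206}{5023}$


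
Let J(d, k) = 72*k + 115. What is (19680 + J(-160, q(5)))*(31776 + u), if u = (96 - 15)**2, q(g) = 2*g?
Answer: 786483555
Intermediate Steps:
J(d, k) = 115 + 72*k
u = 6561 (u = 81**2 = 6561)
(19680 + J(-160, q(5)))*(31776 + u) = (19680 + (115 + 72*(2*5)))*(31776 + 6561) = (19680 + (115 + 72*10))*38337 = (19680 + (115 + 720))*38337 = (19680 + 835)*38337 = 20515*38337 = 786483555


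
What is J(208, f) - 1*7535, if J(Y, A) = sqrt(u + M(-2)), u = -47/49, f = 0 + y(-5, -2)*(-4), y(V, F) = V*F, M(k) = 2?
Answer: -7535 + sqrt(51)/7 ≈ -7534.0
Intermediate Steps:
y(V, F) = F*V
f = -40 (f = 0 - 2*(-5)*(-4) = 0 + 10*(-4) = 0 - 40 = -40)
u = -47/49 (u = -47*1/49 = -47/49 ≈ -0.95918)
J(Y, A) = sqrt(51)/7 (J(Y, A) = sqrt(-47/49 + 2) = sqrt(51/49) = sqrt(51)/7)
J(208, f) - 1*7535 = sqrt(51)/7 - 1*7535 = sqrt(51)/7 - 7535 = -7535 + sqrt(51)/7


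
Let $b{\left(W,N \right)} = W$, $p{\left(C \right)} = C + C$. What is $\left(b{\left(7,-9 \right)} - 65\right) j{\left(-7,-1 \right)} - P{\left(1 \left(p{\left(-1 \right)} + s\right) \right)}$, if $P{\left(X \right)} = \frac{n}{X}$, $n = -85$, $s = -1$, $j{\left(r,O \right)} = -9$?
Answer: $\frac{1481}{3} \approx 493.67$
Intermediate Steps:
$p{\left(C \right)} = 2 C$
$P{\left(X \right)} = - \frac{85}{X}$
$\left(b{\left(7,-9 \right)} - 65\right) j{\left(-7,-1 \right)} - P{\left(1 \left(p{\left(-1 \right)} + s\right) \right)} = \left(7 - 65\right) \left(-9\right) - - \frac{85}{1 \left(2 \left(-1\right) - 1\right)} = \left(-58\right) \left(-9\right) - - \frac{85}{1 \left(-2 - 1\right)} = 522 - - \frac{85}{1 \left(-3\right)} = 522 - - \frac{85}{-3} = 522 - \left(-85\right) \left(- \frac{1}{3}\right) = 522 - \frac{85}{3} = \frac{1481}{3}$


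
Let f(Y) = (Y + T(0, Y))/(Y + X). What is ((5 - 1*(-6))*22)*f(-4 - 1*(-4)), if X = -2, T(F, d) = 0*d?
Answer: 0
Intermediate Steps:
T(F, d) = 0
f(Y) = Y/(-2 + Y) (f(Y) = (Y + 0)/(Y - 2) = Y/(-2 + Y))
((5 - 1*(-6))*22)*f(-4 - 1*(-4)) = ((5 - 1*(-6))*22)*((-4 - 1*(-4))/(-2 + (-4 - 1*(-4)))) = ((5 + 6)*22)*((-4 + 4)/(-2 + (-4 + 4))) = (11*22)*(0/(-2 + 0)) = 242*(0/(-2)) = 242*(0*(-½)) = 242*0 = 0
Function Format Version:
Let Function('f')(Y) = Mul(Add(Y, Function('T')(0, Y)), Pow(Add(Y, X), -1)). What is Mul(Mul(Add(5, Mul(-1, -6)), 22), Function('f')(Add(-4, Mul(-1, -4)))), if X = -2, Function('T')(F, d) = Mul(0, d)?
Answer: 0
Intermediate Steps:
Function('T')(F, d) = 0
Function('f')(Y) = Mul(Y, Pow(Add(-2, Y), -1)) (Function('f')(Y) = Mul(Add(Y, 0), Pow(Add(Y, -2), -1)) = Mul(Y, Pow(Add(-2, Y), -1)))
Mul(Mul(Add(5, Mul(-1, -6)), 22), Function('f')(Add(-4, Mul(-1, -4)))) = Mul(Mul(Add(5, Mul(-1, -6)), 22), Mul(Add(-4, Mul(-1, -4)), Pow(Add(-2, Add(-4, Mul(-1, -4))), -1))) = Mul(Mul(Add(5, 6), 22), Mul(Add(-4, 4), Pow(Add(-2, Add(-4, 4)), -1))) = Mul(Mul(11, 22), Mul(0, Pow(Add(-2, 0), -1))) = Mul(242, Mul(0, Pow(-2, -1))) = Mul(242, Mul(0, Rational(-1, 2))) = Mul(242, 0) = 0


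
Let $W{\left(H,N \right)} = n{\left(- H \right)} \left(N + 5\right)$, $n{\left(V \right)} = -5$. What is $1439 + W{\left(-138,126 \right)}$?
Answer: $784$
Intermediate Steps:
$W{\left(H,N \right)} = -25 - 5 N$ ($W{\left(H,N \right)} = - 5 \left(N + 5\right) = - 5 \left(5 + N\right) = -25 - 5 N$)
$1439 + W{\left(-138,126 \right)} = 1439 - 655 = 784$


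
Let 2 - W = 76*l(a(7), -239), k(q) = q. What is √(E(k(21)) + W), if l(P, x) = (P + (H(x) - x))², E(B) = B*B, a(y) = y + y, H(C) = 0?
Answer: I*√4864241 ≈ 2205.5*I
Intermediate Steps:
a(y) = 2*y
E(B) = B²
l(P, x) = (P - x)² (l(P, x) = (P + (0 - x))² = (P - x)²)
W = -4864682 (W = 2 - 76*(2*7 - 1*(-239))² = 2 - 76*(14 + 239)² = 2 - 76*253² = 2 - 76*64009 = 2 - 1*4864684 = 2 - 4864684 = -4864682)
√(E(k(21)) + W) = √(21² - 4864682) = √(441 - 4864682) = √(-4864241) = I*√4864241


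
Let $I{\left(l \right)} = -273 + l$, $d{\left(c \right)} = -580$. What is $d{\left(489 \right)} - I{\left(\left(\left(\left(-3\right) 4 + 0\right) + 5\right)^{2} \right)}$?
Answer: $-356$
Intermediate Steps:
$d{\left(489 \right)} - I{\left(\left(\left(\left(-3\right) 4 + 0\right) + 5\right)^{2} \right)} = -580 - \left(-273 + \left(\left(\left(-3\right) 4 + 0\right) + 5\right)^{2}\right) = -580 - \left(-273 + \left(\left(-12 + 0\right) + 5\right)^{2}\right) = -580 - \left(-273 + \left(-12 + 5\right)^{2}\right) = -580 - \left(-273 + \left(-7\right)^{2}\right) = -580 - \left(-273 + 49\right) = -580 - -224 = -580 + 224 = -356$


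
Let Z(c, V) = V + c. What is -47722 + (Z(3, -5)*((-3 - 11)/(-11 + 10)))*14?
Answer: -48114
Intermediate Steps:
-47722 + (Z(3, -5)*((-3 - 11)/(-11 + 10)))*14 = -47722 + ((-5 + 3)*((-3 - 11)/(-11 + 10)))*14 = -47722 - (-28)/(-1)*14 = -47722 - (-28)*(-1)*14 = -47722 - 2*14*14 = -47722 - 28*14 = -47722 - 392 = -48114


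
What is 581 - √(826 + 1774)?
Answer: 581 - 10*√26 ≈ 530.01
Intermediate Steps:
581 - √(826 + 1774) = 581 - √2600 = 581 - 10*√26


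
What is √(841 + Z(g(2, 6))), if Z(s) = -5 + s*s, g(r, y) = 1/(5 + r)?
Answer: √40965/7 ≈ 28.914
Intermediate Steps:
Z(s) = -5 + s²
√(841 + Z(g(2, 6))) = √(841 + (-5 + (1/(5 + 2))²)) = √(841 + (-5 + (1/7)²)) = √(841 + (-5 + (⅐)²)) = √(841 + (-5 + 1/49)) = √(841 - 244/49) = √(40965/49) = √40965/7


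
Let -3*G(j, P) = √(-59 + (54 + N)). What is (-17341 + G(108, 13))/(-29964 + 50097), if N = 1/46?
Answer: -17341/20133 - I*√10534/2778354 ≈ -0.86132 - 3.6941e-5*I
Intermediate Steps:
N = 1/46 ≈ 0.021739
G(j, P) = -I*√10534/138 (G(j, P) = -√(-59 + (54 + 1/46))/3 = -√(-59 + 2485/46)/3 = -I*√10534/138)
(-17341 + G(108, 13))/(-29964 + 50097) = (-17341 - I*√10534/138)/(-29964 + 50097) = (-17341 - I*√10534/138)/20133 = (-17341 - I*√10534/138)*(1/20133) = -17341/20133 - I*√10534/2778354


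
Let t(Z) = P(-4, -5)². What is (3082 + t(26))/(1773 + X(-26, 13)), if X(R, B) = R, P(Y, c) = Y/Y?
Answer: 3083/1747 ≈ 1.7647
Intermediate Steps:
P(Y, c) = 1
t(Z) = 1 (t(Z) = 1² = 1)
(3082 + t(26))/(1773 + X(-26, 13)) = (3082 + 1)/(1773 - 26) = 3083/1747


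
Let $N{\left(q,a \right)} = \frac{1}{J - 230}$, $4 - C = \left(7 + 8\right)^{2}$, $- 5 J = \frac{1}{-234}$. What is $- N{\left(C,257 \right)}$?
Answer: $\frac{1170}{269099} \approx 0.0043478$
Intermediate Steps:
$J = \frac{1}{1170}$ ($J = - \frac{1}{5 \left(-234\right)} = \left(- \frac{1}{5}\right) \left(- \frac{1}{234}\right) = \frac{1}{1170} \approx 0.0008547$)
$C = -221$ ($C = 4 - \left(7 + 8\right)^{2} = 4 - 15^{2} = 4 - 225 = -221$)
$N{\left(q,a \right)} = - \frac{1170}{269099}$ ($N{\left(q,a \right)} = \frac{1}{\frac{1}{1170} - 230} = \frac{1}{- \frac{269099}{1170}} = - \frac{1170}{269099}$)
$- N{\left(C,257 \right)} = \left(-1\right) \left(- \frac{1170}{269099}\right) = \frac{1170}{269099}$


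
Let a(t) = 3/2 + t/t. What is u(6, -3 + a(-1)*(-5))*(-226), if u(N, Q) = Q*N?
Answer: 21018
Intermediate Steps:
a(t) = 5/2 (a(t) = 3*(½) + 1 = 3/2 + 1 = 5/2)
u(N, Q) = N*Q
u(6, -3 + a(-1)*(-5))*(-226) = (6*(-3 + (5/2)*(-5)))*(-226) = (6*(-3 - 25/2))*(-226) = (6*(-31/2))*(-226) = -93*(-226) = 21018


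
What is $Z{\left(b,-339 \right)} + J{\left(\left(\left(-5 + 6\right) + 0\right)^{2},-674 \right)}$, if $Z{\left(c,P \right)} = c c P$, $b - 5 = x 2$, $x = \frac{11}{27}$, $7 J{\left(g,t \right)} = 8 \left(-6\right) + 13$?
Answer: $- \frac{2786552}{243} \approx -11467.0$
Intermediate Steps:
$J{\left(g,t \right)} = -5$ ($J{\left(g,t \right)} = \frac{8 \left(-6\right) + 13}{7} = \frac{-48 + 13}{7} = \frac{1}{7} \left(-35\right) = -5$)
$x = \frac{11}{27}$ ($x = 11 \cdot \frac{1}{27} = \frac{11}{27} \approx 0.40741$)
$b = \frac{157}{27}$ ($b = 5 + \frac{11}{27} \cdot 2 = 5 + \frac{22}{27} = \frac{157}{27} \approx 5.8148$)
$Z{\left(c,P \right)} = P c^{2}$ ($Z{\left(c,P \right)} = c^{2} P = P c^{2}$)
$Z{\left(b,-339 \right)} + J{\left(\left(\left(-5 + 6\right) + 0\right)^{2},-674 \right)} = - 339 \left(\frac{157}{27}\right)^{2} - 5 = \left(-339\right) \frac{24649}{729} - 5 = - \frac{2785337}{243} - 5 = - \frac{2786552}{243}$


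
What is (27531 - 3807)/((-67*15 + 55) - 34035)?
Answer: -23724/34985 ≈ -0.67812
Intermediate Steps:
(27531 - 3807)/((-67*15 + 55) - 34035) = 23724/((-1005 + 55) - 34035) = 23724/(-950 - 34035) = 23724/(-34985) = 23724*(-1/34985) = -23724/34985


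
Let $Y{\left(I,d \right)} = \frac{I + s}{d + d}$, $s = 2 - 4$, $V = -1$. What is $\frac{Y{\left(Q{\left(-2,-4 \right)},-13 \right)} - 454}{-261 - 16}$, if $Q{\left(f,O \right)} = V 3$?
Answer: $\frac{11799}{7202} \approx 1.6383$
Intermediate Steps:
$s = -2$ ($s = 2 - 4 = -2$)
$Q{\left(f,O \right)} = -3$ ($Q{\left(f,O \right)} = \left(-1\right) 3 = -3$)
$Y{\left(I,d \right)} = \frac{-2 + I}{2 d}$ ($Y{\left(I,d \right)} = \frac{I - 2}{d + d} = \frac{-2 + I}{2 d}$)
$\frac{Y{\left(Q{\left(-2,-4 \right)},-13 \right)} - 454}{-261 - 16} = \frac{\frac{-2 - 3}{2 \left(-13\right)} - 454}{-261 - 16} = \frac{\frac{1}{2} \left(- \frac{1}{13}\right) \left(-5\right) - 454}{-261 - 16} = \frac{\frac{5}{26} - 454}{-277} = \left(- \frac{11799}{26}\right) \left(- \frac{1}{277}\right) = \frac{11799}{7202}$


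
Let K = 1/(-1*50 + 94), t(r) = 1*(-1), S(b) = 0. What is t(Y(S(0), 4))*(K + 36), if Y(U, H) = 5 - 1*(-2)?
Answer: -1585/44 ≈ -36.023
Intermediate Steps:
Y(U, H) = 7 (Y(U, H) = 5 + 2 = 7)
t(r) = -1
K = 1/44 (K = 1/(-50 + 94) = 1/44 ≈ 0.022727)
t(Y(S(0), 4))*(K + 36) = -(1/44 + 36) = -1*1585/44 = -1585/44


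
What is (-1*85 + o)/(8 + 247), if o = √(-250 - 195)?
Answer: -⅓ + I*√445/255 ≈ -0.33333 + 0.082726*I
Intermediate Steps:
o = I*√445 (o = √(-445) = I*√445 ≈ 21.095*I)
(-1*85 + o)/(8 + 247) = (-1*85 + I*√445)/(8 + 247) = (-85 + I*√445)/255 = (-85 + I*√445)*(1/255) = -⅓ + I*√445/255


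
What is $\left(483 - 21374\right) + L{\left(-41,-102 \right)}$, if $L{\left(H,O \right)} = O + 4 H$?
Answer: $-21157$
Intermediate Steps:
$\left(483 - 21374\right) + L{\left(-41,-102 \right)} = \left(483 - 21374\right) + \left(-102 + 4 \left(-41\right)\right) = -20891 - 266 = -21157$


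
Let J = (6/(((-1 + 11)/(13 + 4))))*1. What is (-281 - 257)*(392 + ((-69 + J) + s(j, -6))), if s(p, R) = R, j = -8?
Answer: -880168/5 ≈ -1.7603e+5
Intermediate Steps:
J = 51/5 (J = (6/((10/17)))*1 = (6/((10*(1/17))))*1 = (6/(10/17))*1 = (6*(17/10))*1 = (51/5)*1 = 51/5 ≈ 10.200)
(-281 - 257)*(392 + ((-69 + J) + s(j, -6))) = (-281 - 257)*(392 + ((-69 + 51/5) - 6)) = -538*(392 + (-294/5 - 6)) = -538*(392 - 324/5) = -538*1636/5 = -880168/5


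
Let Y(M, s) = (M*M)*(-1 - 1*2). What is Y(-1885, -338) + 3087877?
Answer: -7571798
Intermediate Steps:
Y(M, s) = -3*M² (Y(M, s) = M²*(-1 - 2) = M²*(-3) = -3*M²)
Y(-1885, -338) + 3087877 = -3*(-1885)² + 3087877 = -3*3553225 + 3087877 = -10659675 + 3087877 = -7571798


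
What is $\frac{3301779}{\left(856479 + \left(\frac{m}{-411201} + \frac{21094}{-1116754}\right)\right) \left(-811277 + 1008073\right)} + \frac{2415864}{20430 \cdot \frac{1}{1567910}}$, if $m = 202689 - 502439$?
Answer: $\frac{4886381674301097456253277779922371}{26354946625660097446494936} \approx 1.8541 \cdot 10^{8}$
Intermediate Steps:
$m = -299750$ ($m = 202689 - 502439 = -299750$)
$\frac{3301779}{\left(856479 + \left(\frac{m}{-411201} + \frac{21094}{-1116754}\right)\right) \left(-811277 + 1008073\right)} + \frac{2415864}{20430 \cdot \frac{1}{1567910}} = \frac{3301779}{\left(856479 + \left(- \frac{299750}{-411201} + \frac{21094}{-1116754}\right)\right) \left(-811277 + 1008073\right)} + \frac{2415864}{20430 \cdot \frac{1}{1567910}} = \frac{3301779}{\left(856479 + \left(\left(-299750\right) \left(- \frac{1}{411201}\right) + 21094 \left(- \frac{1}{1116754}\right)\right)\right) 196796} + \frac{2415864}{20430 \cdot \frac{1}{1567910}} = \frac{3301779}{\left(856479 + \left(\frac{299750}{411201} - \frac{10547}{558377}\right)\right) 196796} + \frac{2415864}{\frac{2043}{156791}} = \frac{3301779}{\left(856479 + \frac{163036568803}{229605180777}\right) 196796} + 2415864 \cdot \frac{156791}{2043} = \frac{3301779}{\frac{196652178663272986}{229605180777} \cdot 196796} + \frac{126261910808}{681} = \frac{3301779}{\frac{38700362152217470552856}{229605180777}} + \frac{126261910808}{681} = 3301779 \cdot \frac{229605180777}{38700362152217470552856} + \frac{126261910808}{681} = \frac{758105564180702283}{38700362152217470552856} + \frac{126261910808}{681} = \frac{4886381674301097456253277779922371}{26354946625660097446494936}$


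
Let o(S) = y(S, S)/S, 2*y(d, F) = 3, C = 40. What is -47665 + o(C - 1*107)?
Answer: -6387113/134 ≈ -47665.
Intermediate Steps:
y(d, F) = 3/2 (y(d, F) = (½)*3 = 3/2)
o(S) = 3/(2*S)
-47665 + o(C - 1*107) = -47665 + 3/(2*(40 - 1*107)) = -47665 + 3/(2*(40 - 107)) = -47665 + (3/2)/(-67) = -47665 + (3/2)*(-1/67) = -47665 - 3/134 = -6387113/134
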